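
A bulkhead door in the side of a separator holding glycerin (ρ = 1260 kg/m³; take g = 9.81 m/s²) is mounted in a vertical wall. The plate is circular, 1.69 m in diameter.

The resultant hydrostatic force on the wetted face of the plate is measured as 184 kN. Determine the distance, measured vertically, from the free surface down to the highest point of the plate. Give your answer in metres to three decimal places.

d_top ≈ 5.791 m

γ = ρg = 1260 × 9.81 / 1000 = 12.3606 kN/m³.
A = π(0.845)² = 2.24318 m².
From F = γ·h_c·A, the centroid depth is h_c = 184/(12.3606 × 2.24318) = 6.63612 m.
The centroid is at the centre, 0.845 m below the top of the plate, so the highest point sits at h_top = 6.63612 − 0.845 = 5.79112 m below the surface.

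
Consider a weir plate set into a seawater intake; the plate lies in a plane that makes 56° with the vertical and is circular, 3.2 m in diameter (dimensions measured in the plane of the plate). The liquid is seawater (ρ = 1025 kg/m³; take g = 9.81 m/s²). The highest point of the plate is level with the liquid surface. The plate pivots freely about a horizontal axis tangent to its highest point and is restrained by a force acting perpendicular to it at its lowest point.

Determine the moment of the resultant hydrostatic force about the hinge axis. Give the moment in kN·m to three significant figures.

M ≈ 145 kN·m

γ = ρg = 1025 × 9.81 / 1000 = 10.05525 kN/m³.
The plate makes 56° with the vertical, i.e. θ = 90° − 56° = 34° to the horizontal. Measuring y along the incline from the free-surface line, vertical depth h = y·sinθ with sinθ = 0.559193.
The centroid is at the centre, 1.6 m below the top of the plate, so y_c = 1.6 m and h_c = 1.6 × 0.559193 = 0.894709 m.
A = π(1.6)² = 8.04248 m².
Resultant F = γ·h_c·A = 10.05525 × 0.894709 × 8.04248 = 72.3544 kN.
I_c = πr⁴/4 = π × 1.6⁴/4 = 5.14719 m⁴.
Centre of pressure: y_p = y_c + I_c/(y_c·A) = 1.6 + 5.14719/(1.6 × 8.04248) = 1.6 + 0.4 = 2 m along the plane.
The resultant acts 1.6 + 0.4 = 2 m (along the plate) below the hinge at the top edge, so the moment about the hinge is M = F × 2 = 72.3544 × 2 = 144.709 kN·m.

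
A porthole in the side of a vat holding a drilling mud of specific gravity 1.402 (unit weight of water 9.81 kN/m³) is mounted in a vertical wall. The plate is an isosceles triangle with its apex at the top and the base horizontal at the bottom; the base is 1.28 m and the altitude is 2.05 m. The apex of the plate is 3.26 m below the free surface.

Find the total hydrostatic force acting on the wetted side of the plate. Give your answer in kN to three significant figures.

F ≈ 83.5 kN

γ = 1.402 × 9.81 = 13.75362 kN/m³.
With the apex up, the centroid sits 2h/3 = 2 × 2.05/3 = 1.36667 m below the apex, so the centroid depth is h_c = 3.26 + 1.36667 = 4.62667 m.
A = ½ × 1.28 × 2.05 = 1.312 m².
Resultant F = γ·h_c·A = 13.75362 × 4.62667 × 1.312 = 83.4871 kN.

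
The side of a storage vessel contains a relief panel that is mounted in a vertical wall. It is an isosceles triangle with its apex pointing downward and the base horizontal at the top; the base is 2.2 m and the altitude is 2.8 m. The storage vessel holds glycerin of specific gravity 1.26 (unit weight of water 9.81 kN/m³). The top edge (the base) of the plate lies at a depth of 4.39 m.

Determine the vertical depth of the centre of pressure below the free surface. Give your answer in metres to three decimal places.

h_p = 5.405 m

γ = 1.26 × 9.81 = 12.3606 kN/m³.
With the apex down, the centroid sits h/3 = 2.8/3 = 0.933333 m below the base (the top edge), so the centroid depth is h_c = 4.39 + 0.933333 = 5.32333 m.
A = ½ × 2.2 × 2.8 = 3.08 m².
Resultant F = γ·h_c·A = 12.3606 × 5.32333 × 3.08 = 202.663 kN.
I_c = b·h³/36 = 2.2 × 2.8³/36 = 1.34151 m⁴.
Centre of pressure: y_p = y_c + I_c/(y_c·A) = 5.32333 + 1.34151/(5.32333 × 3.08) = 5.32333 + 0.0818201 = 5.40515 m along the plane.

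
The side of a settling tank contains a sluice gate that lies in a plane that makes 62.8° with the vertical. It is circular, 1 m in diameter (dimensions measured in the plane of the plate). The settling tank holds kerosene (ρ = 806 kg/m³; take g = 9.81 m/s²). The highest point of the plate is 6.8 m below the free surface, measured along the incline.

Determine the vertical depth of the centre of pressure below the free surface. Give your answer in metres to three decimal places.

h_p = 3.341 m

γ = ρg = 806 × 9.81 / 1000 = 7.90686 kN/m³.
The plate makes 62.8° with the vertical, i.e. θ = 90° − 62.8° = 27.2° to the horizontal. Measuring y along the incline from the free-surface line, vertical depth h = y·sinθ with sinθ = 0.457098.
The centroid is at the centre, 0.5 m below the top of the plate, so y_c = 6.8 + 0.5 = 7.3 m and h_c = 7.3 × 0.457098 = 3.33682 m.
A = π(0.5)² = 0.785398 m².
Resultant F = γ·h_c·A = 7.90686 × 3.33682 × 0.785398 = 20.7218 kN.
I_c = πr⁴/4 = π × 0.5⁴/4 = 0.0490874 m⁴.
Centre of pressure: y_p = y_c + I_c/(y_c·A) = 7.3 + 0.0490874/(7.3 × 0.785398) = 7.3 + 0.00856165 = 7.30856 m along the plane.
Vertically, h_p = y_p·sinθ = 7.30856 × 0.457098 = 3.34073 m.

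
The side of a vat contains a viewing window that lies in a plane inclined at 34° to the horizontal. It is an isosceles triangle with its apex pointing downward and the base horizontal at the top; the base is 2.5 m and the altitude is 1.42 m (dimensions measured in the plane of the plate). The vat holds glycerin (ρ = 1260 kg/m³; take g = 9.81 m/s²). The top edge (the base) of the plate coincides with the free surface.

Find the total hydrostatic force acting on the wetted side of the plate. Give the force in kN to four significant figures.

γ = ρg = 1260 × 9.81 / 1000 = 12.3606 kN/m³.
Let θ = 34° be the plate's angle to the horizontal; measure y along the incline from where the plane meets the free surface. Vertical depth h = y·sinθ with sinθ = 0.559193.
With the apex down, the centroid sits h/3 = 1.42/3 = 0.473333 m below the base (the top edge), so y_c = 0.473333 m and h_c = 0.473333 × 0.559193 = 0.264685 m.
A = ½ × 2.5 × 1.42 = 1.775 m².
Resultant F = γ·h_c·A = 12.3606 × 0.264685 × 1.775 = 5.80721 kN.

F ≈ 5.807 kN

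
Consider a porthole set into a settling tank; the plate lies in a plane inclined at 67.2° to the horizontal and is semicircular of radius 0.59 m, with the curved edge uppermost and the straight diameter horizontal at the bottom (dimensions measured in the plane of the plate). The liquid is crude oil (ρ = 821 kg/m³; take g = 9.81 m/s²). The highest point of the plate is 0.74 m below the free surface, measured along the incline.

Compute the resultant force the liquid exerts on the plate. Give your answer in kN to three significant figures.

γ = ρg = 821 × 9.81 / 1000 = 8.05401 kN/m³.
Let θ = 67.2° be the plate's angle to the horizontal; measure y along the incline from where the plane meets the free surface. Vertical depth h = y·sinθ with sinθ = 0.921863.
The centroid lies 4r/(3π) = 0.250404 m above the diameter, so r − 4r/(3π) = 0.59 − 0.250404 = 0.339596 m below the topmost point, so y_c = 0.74 + 0.339596 = 1.0796 m and h_c = 1.0796 × 0.921863 = 0.995243 m.
A = πr²/2 = π × 0.59²/2 = 0.546794 m².
Resultant F = γ·h_c·A = 8.05401 × 0.995243 × 0.546794 = 4.38294 kN.

F ≈ 4.38 kN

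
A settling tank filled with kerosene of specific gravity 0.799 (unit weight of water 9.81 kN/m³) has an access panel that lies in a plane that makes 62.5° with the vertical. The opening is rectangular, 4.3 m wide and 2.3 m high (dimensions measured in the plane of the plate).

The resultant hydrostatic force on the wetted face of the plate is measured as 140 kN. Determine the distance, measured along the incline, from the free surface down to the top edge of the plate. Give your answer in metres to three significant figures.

y_top ≈ 2.76 m

γ = 0.799 × 9.81 = 7.83819 kN/m³.
A = 4.3 × 2.3 = 9.89 m².
From F = γ·h_c·A, the centroid depth is h_c = 140/(7.83819 × 9.89) = 1.80599 m.
The plate makes 62.5° with the vertical, i.e. θ = 90° − 62.5° = 27.5° to the horizontal. Measuring y along the incline from the free-surface line, vertical depth h = y·sinθ with sinθ = 0.461749.
Along the incline, y_c = h_c/sinθ = 1.80599/0.461749 = 3.91119 m.
The centroid lies 2.3/2 = 1.15 m below the top edge, so the top edge sits at y_top = 3.91119 − 1.15 = 2.76119 m along the incline.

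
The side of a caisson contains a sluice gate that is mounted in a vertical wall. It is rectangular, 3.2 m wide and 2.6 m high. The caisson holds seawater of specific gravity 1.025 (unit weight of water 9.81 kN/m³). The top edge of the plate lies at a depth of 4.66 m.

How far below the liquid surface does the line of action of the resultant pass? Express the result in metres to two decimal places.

γ = 1.025 × 9.81 = 10.05525 kN/m³.
The centroid lies 2.6/2 = 1.3 m below the top edge, so the centroid depth is h_c = 4.66 + 1.3 = 5.96 m.
A = 3.2 × 2.6 = 8.32 m².
Resultant F = γ·h_c·A = 10.05525 × 5.96 × 8.32 = 498.612 kN.
I_c = b·h³/12 = 3.2 × 2.6³/12 = 4.68693 m⁴.
Centre of pressure: y_p = y_c + I_c/(y_c·A) = 5.96 + 4.68693/(5.96 × 8.32) = 5.96 + 0.0945189 = 6.05452 m along the plane.

h_p = 6.05 m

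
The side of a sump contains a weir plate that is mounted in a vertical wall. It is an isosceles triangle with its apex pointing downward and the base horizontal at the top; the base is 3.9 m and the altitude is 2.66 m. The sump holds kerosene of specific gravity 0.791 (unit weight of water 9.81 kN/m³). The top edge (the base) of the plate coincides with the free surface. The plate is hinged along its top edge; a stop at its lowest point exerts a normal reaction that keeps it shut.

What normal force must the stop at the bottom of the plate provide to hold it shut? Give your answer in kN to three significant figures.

P ≈ 17.8 kN

γ = 0.791 × 9.81 = 7.75971 kN/m³.
With the apex down, the centroid sits h/3 = 2.66/3 = 0.886667 m below the base (the top edge), so the centroid depth is h_c = 0.886667 m.
A = ½ × 3.9 × 2.66 = 5.187 m².
Resultant F = γ·h_c·A = 7.75971 × 0.886667 × 5.187 = 35.688 kN.
I_c = b·h³/36 = 3.9 × 2.66³/36 = 2.03895 m⁴.
Centre of pressure: y_p = y_c + I_c/(y_c·A) = 0.886667 + 2.03895/(0.886667 × 5.187) = 0.886667 + 0.443333 = 1.33 m along the plane.
The resultant acts 0.886667 + 0.443333 = 1.33 m (along the plate) below the hinge at the top edge, so the moment about the hinge is M = F × 1.33 = 35.688 × 1.33 = 47.465 kN·m.
A normal force at the bottom, 2.66 m from the hinge, must supply this moment: P = 47.465/2.66 = 17.844 kN.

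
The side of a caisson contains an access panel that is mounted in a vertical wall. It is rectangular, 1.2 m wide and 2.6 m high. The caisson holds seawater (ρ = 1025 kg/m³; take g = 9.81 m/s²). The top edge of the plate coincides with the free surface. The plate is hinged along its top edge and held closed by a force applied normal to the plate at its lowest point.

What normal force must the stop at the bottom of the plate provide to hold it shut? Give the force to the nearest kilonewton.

γ = ρg = 1025 × 9.81 / 1000 = 10.05525 kN/m³.
The centroid lies 2.6/2 = 1.3 m below the top edge, so the centroid depth is h_c = 1.3 m.
A = 1.2 × 2.6 = 3.12 m².
Resultant F = γ·h_c·A = 10.05525 × 1.3 × 3.12 = 40.7841 kN.
I_c = b·h³/12 = 1.2 × 2.6³/12 = 1.7576 m⁴.
Centre of pressure: y_p = y_c + I_c/(y_c·A) = 1.3 + 1.7576/(1.3 × 3.12) = 1.3 + 0.433333 = 1.73333 m along the plane.
The resultant acts 1.3 + 0.433333 = 1.73333 m (along the plate) below the hinge at the top edge, so the moment about the hinge is M = F × 1.73333 = 40.7841 × 1.73333 = 70.6923 kN·m.
A normal force at the bottom, 2.6 m from the hinge, must supply this moment: P = 70.6923/2.6 = 27.1893 kN.

P ≈ 27 kN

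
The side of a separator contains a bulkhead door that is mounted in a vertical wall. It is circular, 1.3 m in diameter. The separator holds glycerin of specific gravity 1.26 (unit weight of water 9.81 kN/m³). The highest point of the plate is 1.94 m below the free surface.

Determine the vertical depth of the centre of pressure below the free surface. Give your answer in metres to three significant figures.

h_p = 2.63 m

γ = 1.26 × 9.81 = 12.3606 kN/m³.
The centroid is at the centre, 0.65 m below the top of the plate, so the centroid depth is h_c = 1.94 + 0.65 = 2.59 m.
A = π(0.65)² = 1.32732 m².
Resultant F = γ·h_c·A = 12.3606 × 2.59 × 1.32732 = 42.4928 kN.
I_c = πr⁴/4 = π × 0.65⁴/4 = 0.140198 m⁴.
Centre of pressure: y_p = y_c + I_c/(y_c·A) = 2.59 + 0.140198/(2.59 × 1.32732) = 2.59 + 0.0407818 = 2.63078 m along the plane.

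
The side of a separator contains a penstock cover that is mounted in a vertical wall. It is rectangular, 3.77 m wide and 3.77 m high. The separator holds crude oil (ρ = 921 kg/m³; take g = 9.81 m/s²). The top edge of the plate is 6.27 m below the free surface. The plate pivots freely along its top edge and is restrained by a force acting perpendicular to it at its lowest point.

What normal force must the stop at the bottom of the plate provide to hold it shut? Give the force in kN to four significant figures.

P ≈ 564.0 kN

γ = ρg = 921 × 9.81 / 1000 = 9.03501 kN/m³.
The centroid lies 3.77/2 = 1.885 m below the top edge, so the centroid depth is h_c = 6.27 + 1.885 = 8.155 m.
A = 3.77 × 3.77 = 14.2129 m².
Resultant F = γ·h_c·A = 9.03501 × 8.155 × 14.2129 = 1047.21 kN.
I_c = b·h³/12 = 3.77 × 3.77³/12 = 16.8339 m⁴.
Centre of pressure: y_p = y_c + I_c/(y_c·A) = 8.155 + 16.8339/(8.155 × 14.2129) = 8.155 + 0.145237 = 8.30024 m along the plane.
The resultant acts 1.885 + 0.145237 = 2.03024 m (along the plate) below the hinge at the top edge, so the moment about the hinge is M = F × 2.03024 = 1047.21 × 2.03024 = 2126.09 kN·m.
A normal force at the bottom, 3.77 m from the hinge, must supply this moment: P = 2126.09/3.77 = 563.95 kN.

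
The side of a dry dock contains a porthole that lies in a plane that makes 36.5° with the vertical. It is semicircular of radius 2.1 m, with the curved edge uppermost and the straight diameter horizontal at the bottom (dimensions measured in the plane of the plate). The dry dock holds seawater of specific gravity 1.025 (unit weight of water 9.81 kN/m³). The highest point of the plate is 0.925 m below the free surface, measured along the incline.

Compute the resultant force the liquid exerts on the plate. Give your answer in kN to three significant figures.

F ≈ 119 kN

γ = 1.025 × 9.81 = 10.05525 kN/m³.
The plate makes 36.5° with the vertical, i.e. θ = 90° − 36.5° = 53.5° to the horizontal. Measuring y along the incline from the free-surface line, vertical depth h = y·sinθ with sinθ = 0.803857.
The centroid lies 4r/(3π) = 0.891268 m above the diameter, so r − 4r/(3π) = 2.1 − 0.891268 = 1.20873 m below the topmost point, so y_c = 0.925 + 1.20873 = 2.13373 m and h_c = 2.13373 × 0.803857 = 1.71521 m.
A = πr²/2 = π × 2.1²/2 = 6.92721 m².
Resultant F = γ·h_c·A = 10.05525 × 1.71521 × 6.92721 = 119.473 kN.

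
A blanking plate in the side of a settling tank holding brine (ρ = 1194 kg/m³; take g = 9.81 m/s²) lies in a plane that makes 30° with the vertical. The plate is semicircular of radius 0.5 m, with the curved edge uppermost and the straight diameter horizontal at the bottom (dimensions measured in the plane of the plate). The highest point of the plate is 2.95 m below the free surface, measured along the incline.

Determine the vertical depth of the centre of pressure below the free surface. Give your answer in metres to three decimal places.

γ = ρg = 1194 × 9.81 / 1000 = 11.71314 kN/m³.
The plate makes 30° with the vertical, i.e. θ = 90° − 30° = 60° to the horizontal. Measuring y along the incline from the free-surface line, vertical depth h = y·sinθ with sinθ = 0.866025.
The centroid lies 4r/(3π) = 0.212207 m above the diameter, so r − 4r/(3π) = 0.5 − 0.212207 = 0.287793 m below the topmost point, so y_c = 2.95 + 0.287793 = 3.23779 m and h_c = 3.23779 × 0.866025 = 2.80401 m.
A = πr²/2 = π × 0.5²/2 = 0.392699 m².
Resultant F = γ·h_c·A = 11.71314 × 2.80401 × 0.392699 = 12.8977 kN.
I_c = (π/8 − 8/(9π))·r⁴ = 0.109757 × 0.5⁴ = 0.00685981 m⁴.
Centre of pressure: y_p = y_c + I_c/(y_c·A) = 3.23779 + 0.00685981/(3.23779 × 0.392699) = 3.23779 + 0.00539515 = 3.24319 m along the plane.
Vertically, h_p = y_p·sinθ = 3.24319 × 0.866025 = 2.80868 m.

h_p = 2.809 m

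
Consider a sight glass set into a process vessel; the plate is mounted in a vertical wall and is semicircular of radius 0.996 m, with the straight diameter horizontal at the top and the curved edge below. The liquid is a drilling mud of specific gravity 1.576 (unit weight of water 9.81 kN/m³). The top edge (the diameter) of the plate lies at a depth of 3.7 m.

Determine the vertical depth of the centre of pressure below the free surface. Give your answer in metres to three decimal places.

h_p = 4.140 m

γ = 1.576 × 9.81 = 15.46056 kN/m³.
The centroid of a semicircle lies 4r/(3π) = 0.422716 m from the diameter, here below the top edge, so the centroid depth is h_c = 3.7 + 0.422716 = 4.12272 m.
A = πr²/2 = π × 0.996²/2 = 1.55826 m².
Resultant F = γ·h_c·A = 15.46056 × 4.12272 × 1.55826 = 99.3228 kN.
I_c = (π/8 − 8/(9π))·r⁴ = 0.109757 × 0.996⁴ = 0.108011 m⁴.
Centre of pressure: y_p = y_c + I_c/(y_c·A) = 4.12272 + 0.108011/(4.12272 × 1.55826) = 4.12272 + 0.016813 = 4.13953 m along the plane.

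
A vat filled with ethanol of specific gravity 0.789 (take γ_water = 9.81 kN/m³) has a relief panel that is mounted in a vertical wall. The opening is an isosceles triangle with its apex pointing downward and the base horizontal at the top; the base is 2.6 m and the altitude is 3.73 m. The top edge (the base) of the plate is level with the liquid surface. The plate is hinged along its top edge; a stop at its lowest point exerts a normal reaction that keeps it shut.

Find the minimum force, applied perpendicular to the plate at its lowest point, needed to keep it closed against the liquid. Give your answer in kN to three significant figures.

P ≈ 23.3 kN

γ = 0.789 × 9.81 = 7.74009 kN/m³.
With the apex down, the centroid sits h/3 = 3.73/3 = 1.24333 m below the base (the top edge), so the centroid depth is h_c = 1.24333 m.
A = ½ × 2.6 × 3.73 = 4.849 m².
Resultant F = γ·h_c·A = 7.74009 × 1.24333 × 4.849 = 46.6643 kN.
I_c = b·h³/36 = 2.6 × 3.73³/36 = 3.74798 m⁴.
Centre of pressure: y_p = y_c + I_c/(y_c·A) = 1.24333 + 3.74798/(1.24333 × 4.849) = 1.24333 + 0.621668 = 1.865 m along the plane.
The resultant acts 1.24333 + 0.621668 = 1.865 m (along the plate) below the hinge at the top edge, so the moment about the hinge is M = F × 1.865 = 46.6643 × 1.865 = 87.0289 kN·m.
A normal force at the bottom, 3.73 m from the hinge, must supply this moment: P = 87.0289/3.73 = 23.3321 kN.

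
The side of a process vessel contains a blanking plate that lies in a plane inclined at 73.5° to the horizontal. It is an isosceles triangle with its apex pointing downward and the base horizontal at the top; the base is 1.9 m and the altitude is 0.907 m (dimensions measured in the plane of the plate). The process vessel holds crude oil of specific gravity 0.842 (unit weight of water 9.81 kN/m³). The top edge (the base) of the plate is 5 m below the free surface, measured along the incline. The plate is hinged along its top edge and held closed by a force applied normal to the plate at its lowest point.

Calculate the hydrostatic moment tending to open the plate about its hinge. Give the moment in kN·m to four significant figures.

γ = 0.842 × 9.81 = 8.26002 kN/m³.
Let θ = 73.5° be the plate's angle to the horizontal; measure y along the incline from where the plane meets the free surface. Vertical depth h = y·sinθ with sinθ = 0.958820.
With the apex down, the centroid sits h/3 = 0.907/3 = 0.302333 m below the base (the top edge), so y_c = 5 + 0.302333 = 5.30233 m and h_c = 5.30233 × 0.958820 = 5.08398 m.
A = ½ × 1.9 × 0.907 = 0.86165 m².
Resultant F = γ·h_c·A = 8.26002 × 5.08398 × 0.86165 = 36.1839 kN.
I_c = b·h³/36 = 1.9 × 0.907³/36 = 0.0393798 m⁴.
Centre of pressure: y_p = y_c + I_c/(y_c·A) = 5.30233 + 0.0393798/(5.30233 × 0.86165) = 5.30233 + 0.00861938 = 5.31095 m along the plane.
The resultant acts 0.302333 + 0.00861938 = 0.310952 m (along the plate) below the hinge at the top edge, so the moment about the hinge is M = F × 0.310952 = 36.1839 × 0.310952 = 11.2515 kN·m.

M ≈ 11.25 kN·m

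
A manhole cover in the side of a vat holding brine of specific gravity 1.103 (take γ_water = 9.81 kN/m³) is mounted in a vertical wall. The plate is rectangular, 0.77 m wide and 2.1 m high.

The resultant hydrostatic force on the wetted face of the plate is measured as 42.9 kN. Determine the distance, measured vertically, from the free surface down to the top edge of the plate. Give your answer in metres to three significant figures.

γ = 1.103 × 9.81 = 10.82043 kN/m³.
A = 0.77 × 2.1 = 1.617 m².
From F = γ·h_c·A, the centroid depth is h_c = 42.9/(10.82043 × 1.617) = 2.4519 m.
The centroid lies 2.1/2 = 1.05 m below the top edge, so the top edge sits at h_top = 2.4519 − 1.05 = 1.4019 m below the surface.

d_top ≈ 1.40 m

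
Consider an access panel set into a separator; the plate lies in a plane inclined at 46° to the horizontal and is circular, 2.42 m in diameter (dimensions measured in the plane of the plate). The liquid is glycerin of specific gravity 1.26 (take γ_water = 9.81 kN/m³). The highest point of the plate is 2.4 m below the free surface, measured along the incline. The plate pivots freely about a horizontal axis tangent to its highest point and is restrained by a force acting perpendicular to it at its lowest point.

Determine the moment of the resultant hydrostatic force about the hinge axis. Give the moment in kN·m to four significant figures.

M ≈ 193.6 kN·m

γ = 1.26 × 9.81 = 12.3606 kN/m³.
Let θ = 46° be the plate's angle to the horizontal; measure y along the incline from where the plane meets the free surface. Vertical depth h = y·sinθ with sinθ = 0.719340.
The centroid is at the centre, 1.21 m below the top of the plate, so y_c = 2.4 + 1.21 = 3.61 m and h_c = 3.61 × 0.719340 = 2.59682 m.
A = π(1.21)² = 4.59961 m².
Resultant F = γ·h_c·A = 12.3606 × 2.59682 × 4.59961 = 147.639 kN.
I_c = πr⁴/4 = π × 1.21⁴/4 = 1.68357 m⁴.
Centre of pressure: y_p = y_c + I_c/(y_c·A) = 3.61 + 1.68357/(3.61 × 4.59961) = 3.61 + 0.101392 = 3.71139 m along the plane.
The resultant acts 1.21 + 0.101392 = 1.31139 m (along the plate) below the hinge at the top edge, so the moment about the hinge is M = F × 1.31139 = 147.639 × 1.31139 = 193.612 kN·m.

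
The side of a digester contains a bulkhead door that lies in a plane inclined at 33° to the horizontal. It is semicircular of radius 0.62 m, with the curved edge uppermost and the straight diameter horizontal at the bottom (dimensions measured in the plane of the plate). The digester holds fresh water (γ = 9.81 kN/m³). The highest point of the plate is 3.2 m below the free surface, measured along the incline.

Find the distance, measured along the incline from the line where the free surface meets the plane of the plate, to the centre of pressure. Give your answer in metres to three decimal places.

γ = 9.81 kN/m³.
Let θ = 33° be the plate's angle to the horizontal; measure y along the incline from where the plane meets the free surface. Vertical depth h = y·sinθ with sinθ = 0.544639.
The centroid lies 4r/(3π) = 0.263136 m above the diameter, so r − 4r/(3π) = 0.62 − 0.263136 = 0.356864 m below the topmost point, so y_c = 3.2 + 0.356864 = 3.55686 m and h_c = 3.55686 × 0.544639 = 1.9372 m.
A = πr²/2 = π × 0.62²/2 = 0.603814 m².
Resultant F = γ·h_c·A = 9.81 × 1.9372 × 0.603814 = 11.4748 kN.
I_c = (π/8 − 8/(9π))·r⁴ = 0.109757 × 0.62⁴ = 0.0162181 m⁴.
Centre of pressure: y_p = y_c + I_c/(y_c·A) = 3.55686 + 0.0162181/(3.55686 × 0.603814) = 3.55686 + 0.00755144 = 3.56441 m along the plane.

y_p = 3.564 m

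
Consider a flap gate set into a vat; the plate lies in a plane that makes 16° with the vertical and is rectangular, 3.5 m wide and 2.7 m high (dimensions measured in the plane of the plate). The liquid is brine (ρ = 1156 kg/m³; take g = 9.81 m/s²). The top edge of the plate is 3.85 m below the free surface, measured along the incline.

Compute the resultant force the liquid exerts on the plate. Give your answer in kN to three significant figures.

F ≈ 536 kN

γ = ρg = 1156 × 9.81 / 1000 = 11.34036 kN/m³.
The plate makes 16° with the vertical, i.e. θ = 90° − 16° = 74° to the horizontal. Measuring y along the incline from the free-surface line, vertical depth h = y·sinθ with sinθ = 0.961262.
The centroid lies 2.7/2 = 1.35 m below the top edge, so y_c = 3.85 + 1.35 = 5.2 m and h_c = 5.2 × 0.961262 = 4.99856 m.
A = 3.5 × 2.7 = 9.45 m².
Resultant F = γ·h_c·A = 11.34036 × 4.99856 × 9.45 = 535.678 kN.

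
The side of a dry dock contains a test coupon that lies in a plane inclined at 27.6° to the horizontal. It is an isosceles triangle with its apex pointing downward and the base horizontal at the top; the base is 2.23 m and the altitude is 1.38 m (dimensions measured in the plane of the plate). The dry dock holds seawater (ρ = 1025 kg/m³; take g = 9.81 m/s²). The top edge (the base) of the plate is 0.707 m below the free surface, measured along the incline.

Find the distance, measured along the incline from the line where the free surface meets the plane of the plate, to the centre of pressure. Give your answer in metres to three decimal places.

γ = ρg = 1025 × 9.81 / 1000 = 10.05525 kN/m³.
Let θ = 27.6° be the plate's angle to the horizontal; measure y along the incline from where the plane meets the free surface. Vertical depth h = y·sinθ with sinθ = 0.463296.
With the apex down, the centroid sits h/3 = 1.38/3 = 0.46 m below the base (the top edge), so y_c = 0.707 + 0.46 = 1.167 m and h_c = 1.167 × 0.463296 = 0.540666 m.
A = ½ × 2.23 × 1.38 = 1.5387 m².
Resultant F = γ·h_c·A = 10.05525 × 0.540666 × 1.5387 = 8.36519 kN.
I_c = b·h³/36 = 2.23 × 1.38³/36 = 0.162794 m⁴.
Centre of pressure: y_p = y_c + I_c/(y_c·A) = 1.167 + 0.162794/(1.167 × 1.5387) = 1.167 + 0.0906596 = 1.25766 m along the plane.

y_p = 1.258 m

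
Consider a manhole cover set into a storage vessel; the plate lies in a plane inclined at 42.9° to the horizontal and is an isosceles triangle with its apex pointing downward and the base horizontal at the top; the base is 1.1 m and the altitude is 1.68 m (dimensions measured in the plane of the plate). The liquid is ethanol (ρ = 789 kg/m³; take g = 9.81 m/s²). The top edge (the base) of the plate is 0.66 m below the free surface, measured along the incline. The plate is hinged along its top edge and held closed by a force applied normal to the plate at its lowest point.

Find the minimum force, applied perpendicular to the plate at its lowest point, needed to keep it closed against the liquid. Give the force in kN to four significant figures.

P ≈ 2.434 kN

γ = ρg = 789 × 9.81 / 1000 = 7.74009 kN/m³.
Let θ = 42.9° be the plate's angle to the horizontal; measure y along the incline from where the plane meets the free surface. Vertical depth h = y·sinθ with sinθ = 0.680721.
With the apex down, the centroid sits h/3 = 1.68/3 = 0.56 m below the base (the top edge), so y_c = 0.66 + 0.56 = 1.22 m and h_c = 1.22 × 0.680721 = 0.83048 m.
A = ½ × 1.1 × 1.68 = 0.924 m².
Resultant F = γ·h_c·A = 7.74009 × 0.83048 × 0.924 = 5.93946 kN.
I_c = b·h³/36 = 1.1 × 1.68³/36 = 0.144883 m⁴.
Centre of pressure: y_p = y_c + I_c/(y_c·A) = 1.22 + 0.144883/(1.22 × 0.924) = 1.22 + 0.128524 = 1.34852 m along the plane.
The resultant acts 0.56 + 0.128524 = 0.688524 m (along the plate) below the hinge at the top edge, so the moment about the hinge is M = F × 0.688524 = 5.93946 × 0.688524 = 4.08946 kN·m.
A normal force at the bottom, 1.68 m from the hinge, must supply this moment: P = 4.08946/1.68 = 2.4342 kN.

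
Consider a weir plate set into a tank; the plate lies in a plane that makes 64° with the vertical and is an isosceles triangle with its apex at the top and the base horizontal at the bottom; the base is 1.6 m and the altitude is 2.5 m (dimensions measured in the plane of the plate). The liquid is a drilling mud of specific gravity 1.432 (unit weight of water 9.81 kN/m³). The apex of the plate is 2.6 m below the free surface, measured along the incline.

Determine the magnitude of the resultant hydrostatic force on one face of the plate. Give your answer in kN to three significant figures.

F ≈ 52.5 kN

γ = 1.432 × 9.81 = 14.04792 kN/m³.
The plate makes 64° with the vertical, i.e. θ = 90° − 64° = 26° to the horizontal. Measuring y along the incline from the free-surface line, vertical depth h = y·sinθ with sinθ = 0.438371.
With the apex up, the centroid sits 2h/3 = 2 × 2.5/3 = 1.66667 m below the apex, so y_c = 2.6 + 1.66667 = 4.26667 m and h_c = 4.26667 × 0.438371 = 1.87038 m.
A = ½ × 1.6 × 2.5 = 2 m².
Resultant F = γ·h_c·A = 14.04792 × 1.87038 × 2 = 52.5499 kN.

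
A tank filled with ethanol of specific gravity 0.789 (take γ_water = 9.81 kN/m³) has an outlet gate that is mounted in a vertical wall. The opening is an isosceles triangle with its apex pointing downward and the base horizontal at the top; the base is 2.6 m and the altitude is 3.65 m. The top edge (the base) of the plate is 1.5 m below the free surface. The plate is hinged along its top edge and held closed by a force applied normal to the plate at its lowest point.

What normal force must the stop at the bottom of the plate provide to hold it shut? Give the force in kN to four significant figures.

P ≈ 40.71 kN

γ = 0.789 × 9.81 = 7.74009 kN/m³.
With the apex down, the centroid sits h/3 = 3.65/3 = 1.21667 m below the base (the top edge), so the centroid depth is h_c = 1.5 + 1.21667 = 2.71667 m.
A = ½ × 2.6 × 3.65 = 4.745 m².
Resultant F = γ·h_c·A = 7.74009 × 2.71667 × 4.745 = 99.7744 kN.
I_c = b·h³/36 = 2.6 × 3.65³/36 = 3.51196 m⁴.
Centre of pressure: y_p = y_c + I_c/(y_c·A) = 2.71667 + 3.51196/(2.71667 × 4.745) = 2.71667 + 0.272444 = 2.98911 m along the plane.
The resultant acts 1.21667 + 0.272444 = 1.48911 m (along the plate) below the hinge at the top edge, so the moment about the hinge is M = F × 1.48911 = 99.7744 × 1.48911 = 148.575 kN·m.
A normal force at the bottom, 3.65 m from the hinge, must supply this moment: P = 148.575/3.65 = 40.7055 kN.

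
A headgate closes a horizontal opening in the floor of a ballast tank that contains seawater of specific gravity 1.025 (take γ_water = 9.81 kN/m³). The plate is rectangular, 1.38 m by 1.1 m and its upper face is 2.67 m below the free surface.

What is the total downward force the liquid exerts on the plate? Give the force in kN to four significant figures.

F ≈ 40.75 kN

γ = 1.025 × 9.81 = 10.05525 kN/m³.
The plate is horizontal, so pressure is uniform at p = γ·h = 10.05525 × 2.67 = 26.8475 kN/m².
A = 1.38 × 1.1 = 1.518 m².
F = p·A = 26.8475 × 1.518 = 40.7545 kN.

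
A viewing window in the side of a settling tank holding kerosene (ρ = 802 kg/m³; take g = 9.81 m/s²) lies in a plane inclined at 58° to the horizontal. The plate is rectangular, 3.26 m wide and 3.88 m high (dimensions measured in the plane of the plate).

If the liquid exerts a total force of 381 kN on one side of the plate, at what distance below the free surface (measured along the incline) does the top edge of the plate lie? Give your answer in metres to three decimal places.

y_top ≈ 2.575 m

γ = ρg = 802 × 9.81 / 1000 = 7.86762 kN/m³.
A = 3.26 × 3.88 = 12.6488 m².
From F = γ·h_c·A, the centroid depth is h_c = 381/(7.86762 × 12.6488) = 3.82853 m.
Let θ = 58° be the plate's angle to the horizontal; measure y along the incline from where the plane meets the free surface. Vertical depth h = y·sinθ with sinθ = 0.848048.
Along the incline, y_c = h_c/sinθ = 3.82853/0.848048 = 4.51452 m.
The centroid lies 3.88/2 = 1.94 m below the top edge, so the top edge sits at y_top = 4.51452 − 1.94 = 2.57452 m along the incline.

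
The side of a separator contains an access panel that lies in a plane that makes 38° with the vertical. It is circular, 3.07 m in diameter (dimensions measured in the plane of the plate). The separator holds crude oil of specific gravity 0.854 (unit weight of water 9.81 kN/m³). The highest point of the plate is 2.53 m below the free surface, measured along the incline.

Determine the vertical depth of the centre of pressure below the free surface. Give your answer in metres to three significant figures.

h_p = 3.32 m

γ = 0.854 × 9.81 = 8.37774 kN/m³.
The plate makes 38° with the vertical, i.e. θ = 90° − 38° = 52° to the horizontal. Measuring y along the incline from the free-surface line, vertical depth h = y·sinθ with sinθ = 0.788011.
The centroid is at the centre, 1.535 m below the top of the plate, so y_c = 2.53 + 1.535 = 4.065 m and h_c = 4.065 × 0.788011 = 3.20326 m.
A = π(1.535)² = 7.4023 m².
Resultant F = γ·h_c·A = 8.37774 × 3.20326 × 7.4023 = 198.649 kN.
I_c = πr⁴/4 = π × 1.535⁴/4 = 4.36037 m⁴.
Centre of pressure: y_p = y_c + I_c/(y_c·A) = 4.065 + 4.36037/(4.065 × 7.4023) = 4.065 + 0.144909 = 4.20991 m along the plane.
Vertically, h_p = y_p·sinθ = 4.20991 × 0.788011 = 3.31746 m.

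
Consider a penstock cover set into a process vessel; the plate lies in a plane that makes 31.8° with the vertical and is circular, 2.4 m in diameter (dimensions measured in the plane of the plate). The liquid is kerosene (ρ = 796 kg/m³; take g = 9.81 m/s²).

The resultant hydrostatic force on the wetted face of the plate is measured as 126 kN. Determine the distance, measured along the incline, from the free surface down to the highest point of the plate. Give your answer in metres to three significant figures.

γ = ρg = 796 × 9.81 / 1000 = 7.80876 kN/m³.
A = π(1.2)² = 4.52389 m².
From F = γ·h_c·A, the centroid depth is h_c = 126/(7.80876 × 4.52389) = 3.56678 m.
The plate makes 31.8° with the vertical, i.e. θ = 90° − 31.8° = 58.2° to the horizontal. Measuring y along the incline from the free-surface line, vertical depth h = y·sinθ with sinθ = 0.849893.
Along the incline, y_c = h_c/sinθ = 3.56678/0.849893 = 4.19674 m.
The centroid is at the centre, 1.2 m below the top of the plate, so the highest point sits at y_top = 4.19674 − 1.2 = 2.99674 m along the incline.

y_top ≈ 3.00 m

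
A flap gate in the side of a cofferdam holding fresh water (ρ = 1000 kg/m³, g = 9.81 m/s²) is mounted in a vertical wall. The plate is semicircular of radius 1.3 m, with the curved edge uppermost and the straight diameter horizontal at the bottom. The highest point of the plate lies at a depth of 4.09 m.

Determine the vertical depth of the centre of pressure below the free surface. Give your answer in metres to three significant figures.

h_p = 4.86 m

γ = ρg = 1000 × 9.81 = 9810 N/m³ = 9.81 kN/m³.
The centroid lies 4r/(3π) = 0.551737 m above the diameter, so r − 4r/(3π) = 1.3 − 0.551737 = 0.748263 m below the topmost point, so the centroid depth is h_c = 4.09 + 0.748263 = 4.83826 m.
A = πr²/2 = π × 1.3²/2 = 2.65465 m².
Resultant F = γ·h_c·A = 9.81 × 4.83826 × 2.65465 = 125.999 kN.
I_c = (π/8 − 8/(9π))·r⁴ = 0.109757 × 1.3⁴ = 0.313477 m⁴.
Centre of pressure: y_p = y_c + I_c/(y_c·A) = 4.83826 + 0.313477/(4.83826 × 2.65465) = 4.83826 + 0.0244067 = 4.86267 m along the plane.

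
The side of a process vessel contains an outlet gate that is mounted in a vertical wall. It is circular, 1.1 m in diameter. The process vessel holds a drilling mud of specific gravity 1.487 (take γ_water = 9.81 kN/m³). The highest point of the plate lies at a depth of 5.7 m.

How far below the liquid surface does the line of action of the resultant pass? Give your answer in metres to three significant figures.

h_p = 6.26 m

γ = 1.487 × 9.81 = 14.58747 kN/m³.
The centroid is at the centre, 0.55 m below the top of the plate, so the centroid depth is h_c = 5.7 + 0.55 = 6.25 m.
A = π(0.55)² = 0.950332 m².
Resultant F = γ·h_c·A = 14.58747 × 6.25 × 0.950332 = 86.6434 kN.
I_c = πr⁴/4 = π × 0.55⁴/4 = 0.0718688 m⁴.
Centre of pressure: y_p = y_c + I_c/(y_c·A) = 6.25 + 0.0718688/(6.25 × 0.950332) = 6.25 + 0.0121 = 6.2621 m along the plane.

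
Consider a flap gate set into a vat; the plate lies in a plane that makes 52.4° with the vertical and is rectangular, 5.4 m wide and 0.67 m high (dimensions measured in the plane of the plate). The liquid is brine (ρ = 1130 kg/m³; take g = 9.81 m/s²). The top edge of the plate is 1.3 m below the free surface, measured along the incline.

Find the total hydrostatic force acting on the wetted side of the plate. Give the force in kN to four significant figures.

F ≈ 40.01 kN

γ = ρg = 1130 × 9.81 / 1000 = 11.0853 kN/m³.
The plate makes 52.4° with the vertical, i.e. θ = 90° − 52.4° = 37.6° to the horizontal. Measuring y along the incline from the free-surface line, vertical depth h = y·sinθ with sinθ = 0.610145.
The centroid lies 0.67/2 = 0.335 m below the top edge, so y_c = 1.3 + 0.335 = 1.635 m and h_c = 1.635 × 0.610145 = 0.997587 m.
A = 5.4 × 0.67 = 3.618 m².
Resultant F = γ·h_c·A = 11.0853 × 0.997587 × 3.618 = 40.0098 kN.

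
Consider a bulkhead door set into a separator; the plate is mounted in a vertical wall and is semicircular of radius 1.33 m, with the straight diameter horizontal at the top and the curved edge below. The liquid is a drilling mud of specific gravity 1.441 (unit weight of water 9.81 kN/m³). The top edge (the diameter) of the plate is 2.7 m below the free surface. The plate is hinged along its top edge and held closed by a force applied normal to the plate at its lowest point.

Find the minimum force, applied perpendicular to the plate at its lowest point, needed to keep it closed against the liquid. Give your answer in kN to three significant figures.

P ≈ 58.1 kN

γ = 1.441 × 9.81 = 14.13621 kN/m³.
The centroid of a semicircle lies 4r/(3π) = 0.56447 m from the diameter, here below the top edge, so the centroid depth is h_c = 2.7 + 0.56447 = 3.26447 m.
A = πr²/2 = π × 1.33²/2 = 2.77858 m².
Resultant F = γ·h_c·A = 14.13621 × 3.26447 × 2.77858 = 128.224 kN.
I_c = (π/8 − 8/(9π))·r⁴ = 0.109757 × 1.33⁴ = 0.34343 m⁴.
Centre of pressure: y_p = y_c + I_c/(y_c·A) = 3.26447 + 0.34343/(3.26447 × 2.77858) = 3.26447 + 0.0378619 = 3.30233 m along the plane.
The resultant acts 0.56447 + 0.0378619 = 0.602332 m (along the plate) below the hinge at the top edge, so the moment about the hinge is M = F × 0.602332 = 128.224 × 0.602332 = 77.2334 kN·m.
A normal force at the bottom, 1.33 m from the hinge, must supply this moment: P = 77.2334/1.33 = 58.0702 kN.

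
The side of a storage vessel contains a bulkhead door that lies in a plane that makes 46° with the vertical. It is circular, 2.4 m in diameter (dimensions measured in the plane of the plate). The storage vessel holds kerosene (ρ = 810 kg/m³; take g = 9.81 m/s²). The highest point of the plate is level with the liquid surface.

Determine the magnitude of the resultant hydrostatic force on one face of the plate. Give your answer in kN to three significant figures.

γ = ρg = 810 × 9.81 / 1000 = 7.9461 kN/m³.
The plate makes 46° with the vertical, i.e. θ = 90° − 46° = 44° to the horizontal. Measuring y along the incline from the free-surface line, vertical depth h = y·sinθ with sinθ = 0.694658.
The centroid is at the centre, 1.2 m below the top of the plate, so y_c = 1.2 m and h_c = 1.2 × 0.694658 = 0.83359 m.
A = π(1.2)² = 4.52389 m².
Resultant F = γ·h_c·A = 7.9461 × 0.83359 × 4.52389 = 29.9653 kN.

F ≈ 30.0 kN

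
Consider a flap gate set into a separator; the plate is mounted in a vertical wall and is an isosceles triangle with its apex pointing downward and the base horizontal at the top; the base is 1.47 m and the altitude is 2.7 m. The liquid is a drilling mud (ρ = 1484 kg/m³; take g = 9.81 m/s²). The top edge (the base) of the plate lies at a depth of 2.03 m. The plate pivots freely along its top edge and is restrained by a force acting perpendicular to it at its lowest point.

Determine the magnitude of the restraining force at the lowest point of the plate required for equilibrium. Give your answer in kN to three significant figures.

P ≈ 32.5 kN

γ = ρg = 1484 × 9.81 / 1000 = 14.55804 kN/m³.
With the apex down, the centroid sits h/3 = 2.7/3 = 0.9 m below the base (the top edge), so the centroid depth is h_c = 2.03 + 0.9 = 2.93 m.
A = ½ × 1.47 × 2.7 = 1.9845 m².
Resultant F = γ·h_c·A = 14.55804 × 2.93 × 1.9845 = 84.649 kN.
I_c = b·h³/36 = 1.47 × 2.7³/36 = 0.803723 m⁴.
Centre of pressure: y_p = y_c + I_c/(y_c·A) = 2.93 + 0.803723/(2.93 × 1.9845) = 2.93 + 0.138225 = 3.06822 m along the plane.
The resultant acts 0.9 + 0.138225 = 1.03822 m (along the plate) below the hinge at the top edge, so the moment about the hinge is M = F × 1.03822 = 84.649 × 1.03822 = 87.8843 kN·m.
A normal force at the bottom, 2.7 m from the hinge, must supply this moment: P = 87.8843/2.7 = 32.5497 kN.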